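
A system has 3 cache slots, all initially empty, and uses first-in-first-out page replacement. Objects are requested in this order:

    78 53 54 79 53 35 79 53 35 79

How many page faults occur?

6

78 -> miss, frames [78]
53 -> miss, frames [78, 53]
54 -> miss, frames [78, 53, 54]
79 -> miss, evict 78, frames [53, 54, 79]
53 -> hit
35 -> miss, evict 53, frames [54, 79, 35]
79 -> hit
53 -> miss, evict 54, frames [79, 35, 53]
35 -> hit
79 -> hit
Page faults: 6.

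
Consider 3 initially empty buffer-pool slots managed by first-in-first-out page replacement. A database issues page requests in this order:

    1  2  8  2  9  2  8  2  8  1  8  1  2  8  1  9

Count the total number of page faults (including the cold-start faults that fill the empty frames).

8

1: miss, frames {1}
2: miss, frames {1,2}
8: miss, frames {1,2,8}
2: hit
9: miss, evict 1, frames {2,8,9}
2: hit
8: hit
2: hit
8: hit
1: miss, evict 2, frames {8,9,1}
8: hit
1: hit
2: miss, evict 8, frames {9,1,2}
8: miss, evict 9, frames {1,2,8}
1: hit
9: miss, evict 1, frames {2,8,9}
Page faults: 8.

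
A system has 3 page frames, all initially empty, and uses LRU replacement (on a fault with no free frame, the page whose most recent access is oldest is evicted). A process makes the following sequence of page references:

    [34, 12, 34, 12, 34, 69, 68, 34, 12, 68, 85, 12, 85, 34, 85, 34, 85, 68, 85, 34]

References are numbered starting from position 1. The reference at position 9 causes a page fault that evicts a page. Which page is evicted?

69

pos 1: 34: fault, frames [34]
pos 2: 12: fault, frames [34, 12]
pos 3: 34: hit
pos 4: 12: hit
pos 5: 34: hit
pos 6: 69: fault, frames [12, 34, 69]
pos 7: 68: fault, evict 12, frames [34, 69, 68]
pos 8: 34: hit
pos 9: 12: fault, evict 69, frames [68, 34, 12]
At position 9, page 69 is evicted.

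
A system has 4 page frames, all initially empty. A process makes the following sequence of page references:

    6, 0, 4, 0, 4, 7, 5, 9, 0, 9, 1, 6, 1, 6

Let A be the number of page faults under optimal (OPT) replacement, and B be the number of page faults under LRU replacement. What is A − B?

-2

Under OPT: F F F . . F F F . . F . . . → 7 faults.
Under LRU: F F F . . F F F F . F F . . → 9 faults.
A − B = 7 − 9 = -2.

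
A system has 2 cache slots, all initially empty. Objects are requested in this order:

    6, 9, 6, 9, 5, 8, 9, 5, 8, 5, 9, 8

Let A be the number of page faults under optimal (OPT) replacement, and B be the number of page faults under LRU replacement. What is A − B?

Under OPT: F F . . F F . F . . F . → 6 faults.
Under LRU: F F . . F F F F F . F F → 9 faults.
A − B = 6 − 9 = -3.

-3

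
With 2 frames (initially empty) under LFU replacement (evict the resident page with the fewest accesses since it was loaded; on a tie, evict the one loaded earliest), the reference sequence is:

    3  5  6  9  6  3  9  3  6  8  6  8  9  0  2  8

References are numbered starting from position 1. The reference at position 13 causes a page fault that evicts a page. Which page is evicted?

pos 1: 3: miss, frames [3]
pos 2: 5: miss, frames [3, 5]
pos 3: 6: miss, evict 3, frames [5, 6]
pos 4: 9: miss, evict 5, frames [6, 9]
pos 5: 6: hit
pos 6: 3: miss, evict 9, frames [6, 3]
pos 7: 9: miss, evict 3, frames [6, 9]
pos 8: 3: miss, evict 9, frames [6, 3]
pos 9: 6: hit
pos 10: 8: miss, evict 3, frames [6, 8]
pos 11: 6: hit
pos 12: 8: hit
pos 13: 9: miss, evict 8, frames [6, 9]
At position 13, page 8 is evicted.

8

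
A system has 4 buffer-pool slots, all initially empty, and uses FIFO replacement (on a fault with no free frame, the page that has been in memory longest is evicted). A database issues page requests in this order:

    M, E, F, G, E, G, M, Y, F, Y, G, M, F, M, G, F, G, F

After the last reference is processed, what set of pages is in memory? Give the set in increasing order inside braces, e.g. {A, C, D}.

M → fault, frames [M]
E → fault, frames [M, E]
F → fault, frames [M, E, F]
G → fault, frames [M, E, F, G]
E → hit
G → hit
M → hit
Y → fault, evict M, frames [E, F, G, Y]
F → hit
Y → hit
G → hit
M → fault, evict E, frames [F, G, Y, M]
F → hit
M → hit
G → hit
F → hit
G → hit
F → hit

{F, G, M, Y}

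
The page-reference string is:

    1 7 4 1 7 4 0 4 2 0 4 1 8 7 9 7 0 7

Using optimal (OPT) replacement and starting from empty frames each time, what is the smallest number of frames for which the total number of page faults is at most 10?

3

f=1: 18 faults
f=2: 12 faults
f=3: 9 faults
f=4: 8 faults
f=5: 7 faults
f=6: 7 faults
f=7: 7 faults
Smallest f with faults ≤ 10 is 3.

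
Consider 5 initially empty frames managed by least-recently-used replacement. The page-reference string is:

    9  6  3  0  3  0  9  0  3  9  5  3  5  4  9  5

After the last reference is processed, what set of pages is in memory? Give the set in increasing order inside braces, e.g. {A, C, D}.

9 → fault, frames [9]
6 → fault, frames [9, 6]
3 → fault, frames [9, 6, 3]
0 → fault, frames [9, 6, 3, 0]
3 → hit
0 → hit
9 → hit
0 → hit
3 → hit
9 → hit
5 → fault, frames [6, 0, 3, 9, 5]
3 → hit
5 → hit
4 → fault, evict 6, frames [0, 9, 3, 5, 4]
9 → hit
5 → hit

{0, 3, 4, 5, 9}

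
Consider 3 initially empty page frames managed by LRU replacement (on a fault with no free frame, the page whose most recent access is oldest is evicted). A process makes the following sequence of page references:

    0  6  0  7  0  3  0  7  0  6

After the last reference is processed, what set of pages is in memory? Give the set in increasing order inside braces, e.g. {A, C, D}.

{0, 6, 7}

0 → fault, frames (0)
6 → fault, frames (0 6)
0 → hit
7 → fault, frames (6 0 7)
0 → hit
3 → fault, evict 6, frames (7 0 3)
0 → hit
7 → hit
0 → hit
6 → fault, evict 3, frames (7 0 6)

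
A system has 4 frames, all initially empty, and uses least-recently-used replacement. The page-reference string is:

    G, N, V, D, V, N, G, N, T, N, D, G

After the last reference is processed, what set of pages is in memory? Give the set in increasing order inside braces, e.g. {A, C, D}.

{D, G, N, T}

G: fault, frames {G}
N: fault, frames {G,N}
V: fault, frames {G,N,V}
D: fault, frames {G,N,V,D}
V: hit
N: hit
G: hit
N: hit
T: fault, evict D, frames {V,G,N,T}
N: hit
D: fault, evict V, frames {G,T,N,D}
G: hit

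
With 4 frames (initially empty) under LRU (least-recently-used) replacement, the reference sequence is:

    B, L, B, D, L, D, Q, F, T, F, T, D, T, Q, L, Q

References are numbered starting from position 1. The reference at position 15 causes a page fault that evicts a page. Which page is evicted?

F

pos 1: B → miss, frames (B)
pos 2: L → miss, frames (B L)
pos 3: B → hit
pos 4: D → miss, frames (L B D)
pos 5: L → hit
pos 6: D → hit
pos 7: Q → miss, frames (B L D Q)
pos 8: F → miss, evict B, frames (L D Q F)
pos 9: T → miss, evict L, frames (D Q F T)
pos 10: F → hit
pos 11: T → hit
pos 12: D → hit
pos 13: T → hit
pos 14: Q → hit
pos 15: L → miss, evict F, frames (D T Q L)
At position 15, page F is evicted.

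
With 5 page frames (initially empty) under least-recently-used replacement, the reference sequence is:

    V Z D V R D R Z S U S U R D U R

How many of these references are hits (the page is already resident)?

V -> fault, frames (V)
Z -> fault, frames (V Z)
D -> fault, frames (V Z D)
V -> hit
R -> fault, frames (Z D V R)
D -> hit
R -> hit
Z -> hit
S -> fault, frames (V D R Z S)
U -> fault, evict V, frames (D R Z S U)
S -> hit
U -> hit
R -> hit
D -> hit
U -> hit
R -> hit
Hits: 10.

10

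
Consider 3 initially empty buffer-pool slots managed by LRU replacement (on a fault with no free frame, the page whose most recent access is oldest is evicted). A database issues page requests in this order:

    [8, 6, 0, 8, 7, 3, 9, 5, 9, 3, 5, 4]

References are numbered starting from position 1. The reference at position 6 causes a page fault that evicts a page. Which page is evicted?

0

pos 1: 8 -> miss, frames [8]
pos 2: 6 -> miss, frames [8, 6]
pos 3: 0 -> miss, frames [8, 6, 0]
pos 4: 8 -> hit
pos 5: 7 -> miss, evict 6, frames [0, 8, 7]
pos 6: 3 -> miss, evict 0, frames [8, 7, 3]
At position 6, page 0 is evicted.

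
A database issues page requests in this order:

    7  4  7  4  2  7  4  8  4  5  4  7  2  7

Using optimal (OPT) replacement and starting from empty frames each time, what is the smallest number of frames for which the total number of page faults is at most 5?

4

f=1: 14 faults
f=2: 8 faults
f=3: 6 faults
f=4: 5 faults
f=5: 5 faults
Smallest f with faults ≤ 5 is 4.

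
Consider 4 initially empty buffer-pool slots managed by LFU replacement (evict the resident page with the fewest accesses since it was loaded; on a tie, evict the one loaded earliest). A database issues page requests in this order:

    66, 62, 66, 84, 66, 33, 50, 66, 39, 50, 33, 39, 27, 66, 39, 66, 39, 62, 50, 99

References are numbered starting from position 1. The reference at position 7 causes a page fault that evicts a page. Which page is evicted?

pos 1: 66: fault, frames [66]
pos 2: 62: fault, frames [66, 62]
pos 3: 66: hit
pos 4: 84: fault, frames [66, 62, 84]
pos 5: 66: hit
pos 6: 33: fault, frames [66, 62, 84, 33]
pos 7: 50: fault, evict 62, frames [66, 84, 33, 50]
At position 7, page 62 is evicted.

62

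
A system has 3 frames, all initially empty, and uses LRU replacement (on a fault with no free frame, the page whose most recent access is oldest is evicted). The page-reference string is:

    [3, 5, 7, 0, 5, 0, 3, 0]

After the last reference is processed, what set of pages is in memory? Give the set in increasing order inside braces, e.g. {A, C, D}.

{0, 3, 5}

3 -> miss, frames (3)
5 -> miss, frames (3 5)
7 -> miss, frames (3 5 7)
0 -> miss, evict 3, frames (5 7 0)
5 -> hit
0 -> hit
3 -> miss, evict 7, frames (5 0 3)
0 -> hit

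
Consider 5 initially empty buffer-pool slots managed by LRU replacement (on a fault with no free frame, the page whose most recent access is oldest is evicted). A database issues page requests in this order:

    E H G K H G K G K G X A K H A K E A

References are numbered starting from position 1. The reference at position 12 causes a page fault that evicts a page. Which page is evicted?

E

pos 1: E -> fault, frames (E)
pos 2: H -> fault, frames (E H)
pos 3: G -> fault, frames (E H G)
pos 4: K -> fault, frames (E H G K)
pos 5: H -> hit
pos 6: G -> hit
pos 7: K -> hit
pos 8: G -> hit
pos 9: K -> hit
pos 10: G -> hit
pos 11: X -> fault, frames (E H K G X)
pos 12: A -> fault, evict E, frames (H K G X A)
At position 12, page E is evicted.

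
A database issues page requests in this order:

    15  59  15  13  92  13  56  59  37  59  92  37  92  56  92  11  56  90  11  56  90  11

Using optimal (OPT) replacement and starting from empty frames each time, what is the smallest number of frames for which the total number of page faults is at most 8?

f=1: 22 faults
f=2: 13 faults
f=3: 9 faults
f=4: 8 faults
f=5: 8 faults
f=6: 8 faults
f=7: 8 faults
f=8: 8 faults
Smallest f with faults ≤ 8 is 4.

4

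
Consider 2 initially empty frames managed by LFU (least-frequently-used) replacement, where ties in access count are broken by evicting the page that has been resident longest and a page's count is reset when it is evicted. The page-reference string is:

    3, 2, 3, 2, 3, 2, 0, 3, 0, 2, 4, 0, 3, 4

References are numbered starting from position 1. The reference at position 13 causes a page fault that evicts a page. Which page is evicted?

pos 1: 3 -> fault, frames {3}
pos 2: 2 -> fault, frames {3,2}
pos 3: 3 -> hit
pos 4: 2 -> hit
pos 5: 3 -> hit
pos 6: 2 -> hit
pos 7: 0 -> fault, evict 3, frames {2,0}
pos 8: 3 -> fault, evict 0, frames {2,3}
pos 9: 0 -> fault, evict 3, frames {2,0}
pos 10: 2 -> hit
pos 11: 4 -> fault, evict 0, frames {2,4}
pos 12: 0 -> fault, evict 4, frames {2,0}
pos 13: 3 -> fault, evict 0, frames {2,3}
At position 13, page 0 is evicted.

0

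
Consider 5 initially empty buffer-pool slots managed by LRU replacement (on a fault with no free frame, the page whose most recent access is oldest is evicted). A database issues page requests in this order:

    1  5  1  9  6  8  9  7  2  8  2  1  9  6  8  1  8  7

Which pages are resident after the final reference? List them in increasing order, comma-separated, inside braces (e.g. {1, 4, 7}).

1: fault, frames (1)
5: fault, frames (1 5)
1: hit
9: fault, frames (5 1 9)
6: fault, frames (5 1 9 6)
8: fault, frames (5 1 9 6 8)
9: hit
7: fault, evict 5, frames (1 6 8 9 7)
2: fault, evict 1, frames (6 8 9 7 2)
8: hit
2: hit
1: fault, evict 6, frames (9 7 8 2 1)
9: hit
6: fault, evict 7, frames (8 2 1 9 6)
8: hit
1: hit
8: hit
7: fault, evict 2, frames (9 6 1 8 7)

{1, 6, 7, 8, 9}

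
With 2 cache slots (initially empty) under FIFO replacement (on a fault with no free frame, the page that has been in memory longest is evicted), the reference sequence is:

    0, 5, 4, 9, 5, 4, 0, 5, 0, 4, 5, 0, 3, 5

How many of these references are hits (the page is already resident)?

0: miss, frames {0}
5: miss, frames {0,5}
4: miss, evict 0, frames {5,4}
9: miss, evict 5, frames {4,9}
5: miss, evict 4, frames {9,5}
4: miss, evict 9, frames {5,4}
0: miss, evict 5, frames {4,0}
5: miss, evict 4, frames {0,5}
0: hit
4: miss, evict 0, frames {5,4}
5: hit
0: miss, evict 5, frames {4,0}
3: miss, evict 4, frames {0,3}
5: miss, evict 0, frames {3,5}
Hits: 2.

2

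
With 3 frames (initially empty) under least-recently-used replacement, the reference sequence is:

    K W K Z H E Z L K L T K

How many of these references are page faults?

K → miss, frames [K]
W → miss, frames [K, W]
K → hit
Z → miss, frames [W, K, Z]
H → miss, evict W, frames [K, Z, H]
E → miss, evict K, frames [Z, H, E]
Z → hit
L → miss, evict H, frames [E, Z, L]
K → miss, evict E, frames [Z, L, K]
L → hit
T → miss, evict Z, frames [K, L, T]
K → hit
Page faults: 8.

8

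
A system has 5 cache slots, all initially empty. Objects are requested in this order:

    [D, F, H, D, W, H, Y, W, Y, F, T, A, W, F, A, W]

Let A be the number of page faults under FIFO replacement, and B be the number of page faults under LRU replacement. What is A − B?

Under FIFO: F F F . F . F . . . F F . F . . → 8 faults.
Under LRU: F F F . F . F . . . F F . . . . → 7 faults.
A − B = 8 − 7 = 1.

1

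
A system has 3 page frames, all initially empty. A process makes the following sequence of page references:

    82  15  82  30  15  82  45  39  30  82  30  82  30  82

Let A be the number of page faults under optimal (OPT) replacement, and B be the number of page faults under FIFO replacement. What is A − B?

Under OPT: F F . F . . F F . . . . . . → 5 faults.
Under FIFO: F F . F . . F F . F F . . . → 7 faults.
A − B = 5 − 7 = -2.

-2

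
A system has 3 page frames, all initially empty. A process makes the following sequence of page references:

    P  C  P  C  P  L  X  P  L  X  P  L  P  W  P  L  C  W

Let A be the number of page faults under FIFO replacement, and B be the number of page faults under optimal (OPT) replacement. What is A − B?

2

Under FIFO: F F . . . F F F . . . . . F . F F . → 8 faults.
Under OPT: F F . . . F F . . . . . . F . . F . → 6 faults.
A − B = 8 − 6 = 2.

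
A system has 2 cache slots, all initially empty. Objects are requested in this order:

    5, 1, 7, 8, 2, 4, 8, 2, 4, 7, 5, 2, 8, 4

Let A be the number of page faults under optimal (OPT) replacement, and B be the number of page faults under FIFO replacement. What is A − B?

Under OPT: F F F F F F . F . F F . F F → 11 faults.
Under FIFO: F F F F F F F F F F F F F F → 14 faults.
A − B = 11 − 14 = -3.

-3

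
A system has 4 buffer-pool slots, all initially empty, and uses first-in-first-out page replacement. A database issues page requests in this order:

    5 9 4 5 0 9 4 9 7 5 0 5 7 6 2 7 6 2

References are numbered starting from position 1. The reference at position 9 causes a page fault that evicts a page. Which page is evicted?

pos 1: 5 -> fault, frames (5)
pos 2: 9 -> fault, frames (5 9)
pos 3: 4 -> fault, frames (5 9 4)
pos 4: 5 -> hit
pos 5: 0 -> fault, frames (5 9 4 0)
pos 6: 9 -> hit
pos 7: 4 -> hit
pos 8: 9 -> hit
pos 9: 7 -> fault, evict 5, frames (9 4 0 7)
At position 9, page 5 is evicted.

5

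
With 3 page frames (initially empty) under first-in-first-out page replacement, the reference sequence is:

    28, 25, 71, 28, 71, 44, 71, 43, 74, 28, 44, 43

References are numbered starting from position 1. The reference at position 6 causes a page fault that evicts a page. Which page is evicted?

28

pos 1: 28 -> fault, frames {28}
pos 2: 25 -> fault, frames {28,25}
pos 3: 71 -> fault, frames {28,25,71}
pos 4: 28 -> hit
pos 5: 71 -> hit
pos 6: 44 -> fault, evict 28, frames {25,71,44}
At position 6, page 28 is evicted.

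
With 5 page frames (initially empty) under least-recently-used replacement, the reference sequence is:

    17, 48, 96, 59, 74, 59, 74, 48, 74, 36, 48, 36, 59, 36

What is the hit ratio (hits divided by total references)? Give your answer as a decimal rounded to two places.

17: miss, frames {17}
48: miss, frames {17,48}
96: miss, frames {17,48,96}
59: miss, frames {17,48,96,59}
74: miss, frames {17,48,96,59,74}
59: hit
74: hit
48: hit
74: hit
36: miss, evict 17, frames {96,59,48,74,36}
48: hit
36: hit
59: hit
36: hit
Hits: 8 of 14 references → 8/14 = 0.5714.

0.57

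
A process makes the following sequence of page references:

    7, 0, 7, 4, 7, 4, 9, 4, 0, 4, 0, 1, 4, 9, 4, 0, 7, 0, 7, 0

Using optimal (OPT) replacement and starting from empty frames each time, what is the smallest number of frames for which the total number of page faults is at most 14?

2

f=1: 20 faults
f=2: 9 faults
f=3: 7 faults
f=4: 6 faults
f=5: 5 faults
Smallest f with faults ≤ 14 is 2.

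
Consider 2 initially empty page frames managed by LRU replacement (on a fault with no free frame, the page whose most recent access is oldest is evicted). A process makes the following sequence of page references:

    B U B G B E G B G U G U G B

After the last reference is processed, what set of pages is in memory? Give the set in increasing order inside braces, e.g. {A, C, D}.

{B, G}

B: miss, frames (B)
U: miss, frames (B U)
B: hit
G: miss, evict U, frames (B G)
B: hit
E: miss, evict G, frames (B E)
G: miss, evict B, frames (E G)
B: miss, evict E, frames (G B)
G: hit
U: miss, evict B, frames (G U)
G: hit
U: hit
G: hit
B: miss, evict U, frames (G B)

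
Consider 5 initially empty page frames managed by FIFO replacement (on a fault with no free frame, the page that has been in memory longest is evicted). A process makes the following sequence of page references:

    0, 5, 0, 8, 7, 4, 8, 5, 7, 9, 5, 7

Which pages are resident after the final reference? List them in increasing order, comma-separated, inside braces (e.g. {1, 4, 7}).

0 → miss, frames [0]
5 → miss, frames [0, 5]
0 → hit
8 → miss, frames [0, 5, 8]
7 → miss, frames [0, 5, 8, 7]
4 → miss, frames [0, 5, 8, 7, 4]
8 → hit
5 → hit
7 → hit
9 → miss, evict 0, frames [5, 8, 7, 4, 9]
5 → hit
7 → hit

{4, 5, 7, 8, 9}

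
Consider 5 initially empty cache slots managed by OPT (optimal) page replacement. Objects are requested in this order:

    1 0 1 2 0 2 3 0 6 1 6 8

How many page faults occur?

1 -> miss, frames [1]
0 -> miss, frames [1, 0]
1 -> hit
2 -> miss, frames [1, 0, 2]
0 -> hit
2 -> hit
3 -> miss, frames [1, 0, 2, 3]
0 -> hit
6 -> miss, frames [1, 0, 2, 3, 6]
1 -> hit
6 -> hit
8 -> miss, evict 6, frames [1, 0, 2, 3, 8]
Page faults: 6.

6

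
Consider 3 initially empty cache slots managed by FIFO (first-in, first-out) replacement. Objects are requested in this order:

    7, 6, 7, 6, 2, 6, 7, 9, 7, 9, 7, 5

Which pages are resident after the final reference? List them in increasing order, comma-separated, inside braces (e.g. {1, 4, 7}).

{5, 7, 9}

7: fault, frames [7]
6: fault, frames [7, 6]
7: hit
6: hit
2: fault, frames [7, 6, 2]
6: hit
7: hit
9: fault, evict 7, frames [6, 2, 9]
7: fault, evict 6, frames [2, 9, 7]
9: hit
7: hit
5: fault, evict 2, frames [9, 7, 5]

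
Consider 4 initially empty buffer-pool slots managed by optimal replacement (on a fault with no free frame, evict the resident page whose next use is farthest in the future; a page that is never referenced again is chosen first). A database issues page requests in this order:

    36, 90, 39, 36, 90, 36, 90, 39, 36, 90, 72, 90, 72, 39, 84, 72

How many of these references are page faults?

36 -> fault, frames {36}
90 -> fault, frames {36,90}
39 -> fault, frames {36,90,39}
36 -> hit
90 -> hit
36 -> hit
90 -> hit
39 -> hit
36 -> hit
90 -> hit
72 -> fault, frames {36,90,39,72}
90 -> hit
72 -> hit
39 -> hit
84 -> fault, evict 39, frames {36,90,72,84}
72 -> hit
Page faults: 5.

5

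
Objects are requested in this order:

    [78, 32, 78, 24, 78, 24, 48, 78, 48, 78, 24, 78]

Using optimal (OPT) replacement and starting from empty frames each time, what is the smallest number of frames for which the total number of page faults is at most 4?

f=1: 12 faults
f=2: 5 faults
f=3: 4 faults
f=4: 4 faults
Smallest f with faults ≤ 4 is 3.

3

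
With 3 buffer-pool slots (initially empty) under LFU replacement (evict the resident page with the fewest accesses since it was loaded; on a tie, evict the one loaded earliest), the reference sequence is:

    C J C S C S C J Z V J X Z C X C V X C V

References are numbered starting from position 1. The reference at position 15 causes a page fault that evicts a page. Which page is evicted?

Z

pos 1: C → fault, frames (C)
pos 2: J → fault, frames (C J)
pos 3: C → hit
pos 4: S → fault, frames (C J S)
pos 5: C → hit
pos 6: S → hit
pos 7: C → hit
pos 8: J → hit
pos 9: Z → fault, evict J, frames (C S Z)
pos 10: V → fault, evict Z, frames (C S V)
pos 11: J → fault, evict V, frames (C S J)
pos 12: X → fault, evict J, frames (C S X)
pos 13: Z → fault, evict X, frames (C S Z)
pos 14: C → hit
pos 15: X → fault, evict Z, frames (C S X)
At position 15, page Z is evicted.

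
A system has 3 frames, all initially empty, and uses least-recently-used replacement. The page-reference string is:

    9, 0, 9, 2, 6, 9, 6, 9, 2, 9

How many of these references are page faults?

4

9: fault, frames (9)
0: fault, frames (9 0)
9: hit
2: fault, frames (0 9 2)
6: fault, evict 0, frames (9 2 6)
9: hit
6: hit
9: hit
2: hit
9: hit
Page faults: 4.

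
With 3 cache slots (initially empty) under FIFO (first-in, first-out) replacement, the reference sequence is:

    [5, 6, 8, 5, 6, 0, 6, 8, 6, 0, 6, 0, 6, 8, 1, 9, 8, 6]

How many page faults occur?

8

5: fault, frames (5)
6: fault, frames (5 6)
8: fault, frames (5 6 8)
5: hit
6: hit
0: fault, evict 5, frames (6 8 0)
6: hit
8: hit
6: hit
0: hit
6: hit
0: hit
6: hit
8: hit
1: fault, evict 6, frames (8 0 1)
9: fault, evict 8, frames (0 1 9)
8: fault, evict 0, frames (1 9 8)
6: fault, evict 1, frames (9 8 6)
Page faults: 8.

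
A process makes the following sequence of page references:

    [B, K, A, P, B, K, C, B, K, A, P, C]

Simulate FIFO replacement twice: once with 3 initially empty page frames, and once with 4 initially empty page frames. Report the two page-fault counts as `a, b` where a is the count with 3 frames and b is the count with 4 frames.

3 frames: F F F F F F F . . F F . → 9 faults.
4 frames: F F F F . . F F F F F F → 10 faults.
10 > 9: adding a frame increased faults — Belady's anomaly.

9, 10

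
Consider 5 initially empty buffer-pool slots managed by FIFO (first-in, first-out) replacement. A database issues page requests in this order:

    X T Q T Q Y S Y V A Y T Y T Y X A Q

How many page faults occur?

X -> fault, frames [X]
T -> fault, frames [X, T]
Q -> fault, frames [X, T, Q]
T -> hit
Q -> hit
Y -> fault, frames [X, T, Q, Y]
S -> fault, frames [X, T, Q, Y, S]
Y -> hit
V -> fault, evict X, frames [T, Q, Y, S, V]
A -> fault, evict T, frames [Q, Y, S, V, A]
Y -> hit
T -> fault, evict Q, frames [Y, S, V, A, T]
Y -> hit
T -> hit
Y -> hit
X -> fault, evict Y, frames [S, V, A, T, X]
A -> hit
Q -> fault, evict S, frames [V, A, T, X, Q]
Page faults: 10.

10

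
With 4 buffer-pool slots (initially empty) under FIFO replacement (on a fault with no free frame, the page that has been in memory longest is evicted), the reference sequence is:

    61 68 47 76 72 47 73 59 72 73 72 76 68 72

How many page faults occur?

61 -> fault, frames (61)
68 -> fault, frames (61 68)
47 -> fault, frames (61 68 47)
76 -> fault, frames (61 68 47 76)
72 -> fault, evict 61, frames (68 47 76 72)
47 -> hit
73 -> fault, evict 68, frames (47 76 72 73)
59 -> fault, evict 47, frames (76 72 73 59)
72 -> hit
73 -> hit
72 -> hit
76 -> hit
68 -> fault, evict 76, frames (72 73 59 68)
72 -> hit
Page faults: 8.

8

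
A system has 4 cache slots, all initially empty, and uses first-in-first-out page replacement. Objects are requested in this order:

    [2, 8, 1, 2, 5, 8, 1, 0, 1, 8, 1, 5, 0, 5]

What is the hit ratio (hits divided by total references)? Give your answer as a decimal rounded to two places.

0.64

2: fault, frames [2]
8: fault, frames [2, 8]
1: fault, frames [2, 8, 1]
2: hit
5: fault, frames [2, 8, 1, 5]
8: hit
1: hit
0: fault, evict 2, frames [8, 1, 5, 0]
1: hit
8: hit
1: hit
5: hit
0: hit
5: hit
Hits: 9 of 14 references → 9/14 = 0.6429.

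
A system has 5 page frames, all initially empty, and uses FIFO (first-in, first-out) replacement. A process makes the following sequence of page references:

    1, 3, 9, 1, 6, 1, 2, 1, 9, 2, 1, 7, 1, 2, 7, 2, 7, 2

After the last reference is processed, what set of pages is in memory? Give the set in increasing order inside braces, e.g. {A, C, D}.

1 → fault, frames {1}
3 → fault, frames {1,3}
9 → fault, frames {1,3,9}
1 → hit
6 → fault, frames {1,3,9,6}
1 → hit
2 → fault, frames {1,3,9,6,2}
1 → hit
9 → hit
2 → hit
1 → hit
7 → fault, evict 1, frames {3,9,6,2,7}
1 → fault, evict 3, frames {9,6,2,7,1}
2 → hit
7 → hit
2 → hit
7 → hit
2 → hit

{1, 2, 6, 7, 9}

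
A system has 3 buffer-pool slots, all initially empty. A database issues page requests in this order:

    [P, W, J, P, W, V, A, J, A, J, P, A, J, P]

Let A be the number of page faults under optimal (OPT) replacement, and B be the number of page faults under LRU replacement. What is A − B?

-2

Under OPT: F F F . . F F . . . . . . . → 5 faults.
Under LRU: F F F . . F F F . . F . . . → 7 faults.
A − B = 5 − 7 = -2.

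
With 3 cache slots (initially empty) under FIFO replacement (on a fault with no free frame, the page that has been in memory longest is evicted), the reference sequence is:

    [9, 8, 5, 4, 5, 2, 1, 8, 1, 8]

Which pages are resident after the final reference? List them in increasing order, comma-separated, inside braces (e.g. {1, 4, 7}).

{1, 2, 8}

9 → fault, frames (9)
8 → fault, frames (9 8)
5 → fault, frames (9 8 5)
4 → fault, evict 9, frames (8 5 4)
5 → hit
2 → fault, evict 8, frames (5 4 2)
1 → fault, evict 5, frames (4 2 1)
8 → fault, evict 4, frames (2 1 8)
1 → hit
8 → hit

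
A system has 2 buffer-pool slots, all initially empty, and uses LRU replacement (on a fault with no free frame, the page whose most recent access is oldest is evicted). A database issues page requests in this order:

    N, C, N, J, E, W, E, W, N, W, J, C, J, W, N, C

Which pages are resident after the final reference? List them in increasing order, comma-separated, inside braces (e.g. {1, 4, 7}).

N -> fault, frames (N)
C -> fault, frames (N C)
N -> hit
J -> fault, evict C, frames (N J)
E -> fault, evict N, frames (J E)
W -> fault, evict J, frames (E W)
E -> hit
W -> hit
N -> fault, evict E, frames (W N)
W -> hit
J -> fault, evict N, frames (W J)
C -> fault, evict W, frames (J C)
J -> hit
W -> fault, evict C, frames (J W)
N -> fault, evict J, frames (W N)
C -> fault, evict W, frames (N C)

{C, N}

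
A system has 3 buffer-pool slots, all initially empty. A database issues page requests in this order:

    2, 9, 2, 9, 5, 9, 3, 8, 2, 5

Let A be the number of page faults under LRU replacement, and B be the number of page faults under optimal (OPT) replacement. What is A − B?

Under LRU: F F . . F . F F F F → 7 faults.
Under OPT: F F . . F . F F . . → 5 faults.
A − B = 7 − 5 = 2.

2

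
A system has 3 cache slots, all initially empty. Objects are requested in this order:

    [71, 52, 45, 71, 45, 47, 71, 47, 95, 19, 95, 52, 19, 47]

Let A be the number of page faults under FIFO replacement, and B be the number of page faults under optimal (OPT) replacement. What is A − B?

2

Under FIFO: F F F . . F F . F F . F . F → 9 faults.
Under OPT: F F F . . F . . F F . . . F → 7 faults.
A − B = 9 − 7 = 2.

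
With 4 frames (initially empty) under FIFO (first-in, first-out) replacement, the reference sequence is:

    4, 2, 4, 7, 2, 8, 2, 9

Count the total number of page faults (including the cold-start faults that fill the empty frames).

5

4: fault, frames [4]
2: fault, frames [4, 2]
4: hit
7: fault, frames [4, 2, 7]
2: hit
8: fault, frames [4, 2, 7, 8]
2: hit
9: fault, evict 4, frames [2, 7, 8, 9]
Page faults: 5.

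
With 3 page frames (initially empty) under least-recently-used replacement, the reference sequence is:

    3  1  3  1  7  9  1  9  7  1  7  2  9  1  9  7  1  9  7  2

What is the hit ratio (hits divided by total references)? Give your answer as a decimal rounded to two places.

0.55

3 → miss, frames (3)
1 → miss, frames (3 1)
3 → hit
1 → hit
7 → miss, frames (3 1 7)
9 → miss, evict 3, frames (1 7 9)
1 → hit
9 → hit
7 → hit
1 → hit
7 → hit
2 → miss, evict 9, frames (1 7 2)
9 → miss, evict 1, frames (7 2 9)
1 → miss, evict 7, frames (2 9 1)
9 → hit
7 → miss, evict 2, frames (1 9 7)
1 → hit
9 → hit
7 → hit
2 → miss, evict 1, frames (9 7 2)
Hits: 11 of 20 references → 11/20 = 0.5500.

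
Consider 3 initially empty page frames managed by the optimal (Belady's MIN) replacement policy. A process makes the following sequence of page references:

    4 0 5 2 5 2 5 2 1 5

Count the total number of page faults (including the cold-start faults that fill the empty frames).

5

4: miss, frames (4)
0: miss, frames (4 0)
5: miss, frames (4 0 5)
2: miss, evict 0, frames (4 5 2)
5: hit
2: hit
5: hit
2: hit
1: miss, evict 2, frames (4 5 1)
5: hit
Page faults: 5.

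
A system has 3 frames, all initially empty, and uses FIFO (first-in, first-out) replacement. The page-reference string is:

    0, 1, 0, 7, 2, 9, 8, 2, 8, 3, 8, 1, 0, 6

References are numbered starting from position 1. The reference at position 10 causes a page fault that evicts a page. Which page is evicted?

pos 1: 0: fault, frames {0}
pos 2: 1: fault, frames {0,1}
pos 3: 0: hit
pos 4: 7: fault, frames {0,1,7}
pos 5: 2: fault, evict 0, frames {1,7,2}
pos 6: 9: fault, evict 1, frames {7,2,9}
pos 7: 8: fault, evict 7, frames {2,9,8}
pos 8: 2: hit
pos 9: 8: hit
pos 10: 3: fault, evict 2, frames {9,8,3}
At position 10, page 2 is evicted.

2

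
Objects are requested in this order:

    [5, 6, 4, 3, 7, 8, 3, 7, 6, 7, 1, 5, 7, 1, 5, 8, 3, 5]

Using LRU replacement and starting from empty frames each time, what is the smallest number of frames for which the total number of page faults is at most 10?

f=1: 18 faults
f=2: 17 faults
f=3: 11 faults
f=4: 11 faults
f=5: 10 faults
f=6: 8 faults
f=7: 7 faults
Smallest f with faults ≤ 10 is 5.

5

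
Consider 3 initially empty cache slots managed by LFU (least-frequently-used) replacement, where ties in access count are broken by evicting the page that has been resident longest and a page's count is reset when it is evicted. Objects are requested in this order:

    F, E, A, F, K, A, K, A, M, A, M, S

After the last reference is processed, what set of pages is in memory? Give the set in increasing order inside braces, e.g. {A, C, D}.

F: miss, frames [F]
E: miss, frames [F, E]
A: miss, frames [F, E, A]
F: hit
K: miss, evict E, frames [F, A, K]
A: hit
K: hit
A: hit
M: miss, evict F, frames [A, K, M]
A: hit
M: hit
S: miss, evict K, frames [A, M, S]

{A, M, S}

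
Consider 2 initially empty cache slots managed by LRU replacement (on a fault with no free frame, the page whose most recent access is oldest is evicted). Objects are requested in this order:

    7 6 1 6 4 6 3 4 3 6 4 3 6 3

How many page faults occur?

10

7 -> fault, frames {7}
6 -> fault, frames {7,6}
1 -> fault, evict 7, frames {6,1}
6 -> hit
4 -> fault, evict 1, frames {6,4}
6 -> hit
3 -> fault, evict 4, frames {6,3}
4 -> fault, evict 6, frames {3,4}
3 -> hit
6 -> fault, evict 4, frames {3,6}
4 -> fault, evict 3, frames {6,4}
3 -> fault, evict 6, frames {4,3}
6 -> fault, evict 4, frames {3,6}
3 -> hit
Page faults: 10.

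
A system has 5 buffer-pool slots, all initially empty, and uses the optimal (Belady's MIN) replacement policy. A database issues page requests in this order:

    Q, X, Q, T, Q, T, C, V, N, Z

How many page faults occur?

Q -> fault, frames [Q]
X -> fault, frames [Q, X]
Q -> hit
T -> fault, frames [Q, X, T]
Q -> hit
T -> hit
C -> fault, frames [Q, X, T, C]
V -> fault, frames [Q, X, T, C, V]
N -> fault, evict V, frames [Q, X, T, C, N]
Z -> fault, evict N, frames [Q, X, T, C, Z]
Page faults: 7.

7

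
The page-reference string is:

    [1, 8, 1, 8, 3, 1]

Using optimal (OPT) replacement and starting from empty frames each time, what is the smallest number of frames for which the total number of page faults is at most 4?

2

f=1: 6 faults
f=2: 3 faults
f=3: 3 faults
Smallest f with faults ≤ 4 is 2.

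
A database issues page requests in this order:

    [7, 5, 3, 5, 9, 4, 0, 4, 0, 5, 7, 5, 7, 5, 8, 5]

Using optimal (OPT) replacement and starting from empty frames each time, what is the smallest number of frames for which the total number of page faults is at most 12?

f=1: 16 faults
f=2: 9 faults
f=3: 8 faults
f=4: 7 faults
f=5: 7 faults
f=6: 7 faults
f=7: 7 faults
Smallest f with faults ≤ 12 is 2.

2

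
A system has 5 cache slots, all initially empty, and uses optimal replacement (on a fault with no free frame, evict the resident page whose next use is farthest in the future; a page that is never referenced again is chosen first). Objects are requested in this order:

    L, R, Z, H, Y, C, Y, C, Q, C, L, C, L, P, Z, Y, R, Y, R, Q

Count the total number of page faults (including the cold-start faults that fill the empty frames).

9

L → fault, frames [L]
R → fault, frames [L, R]
Z → fault, frames [L, R, Z]
H → fault, frames [L, R, Z, H]
Y → fault, frames [L, R, Z, H, Y]
C → fault, evict H, frames [L, R, Z, Y, C]
Y → hit
C → hit
Q → fault, evict R, frames [L, Z, Y, C, Q]
C → hit
L → hit
C → hit
L → hit
P → fault, evict C, frames [L, Z, Y, Q, P]
Z → hit
Y → hit
R → fault, evict P, frames [L, Z, Y, Q, R]
Y → hit
R → hit
Q → hit
Page faults: 9.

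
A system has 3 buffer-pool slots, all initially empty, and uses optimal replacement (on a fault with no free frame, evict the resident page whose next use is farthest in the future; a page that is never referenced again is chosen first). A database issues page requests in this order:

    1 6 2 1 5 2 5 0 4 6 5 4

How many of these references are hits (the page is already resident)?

6

1 -> fault, frames {1}
6 -> fault, frames {1,6}
2 -> fault, frames {1,6,2}
1 -> hit
5 -> fault, evict 1, frames {6,2,5}
2 -> hit
5 -> hit
0 -> fault, evict 2, frames {6,5,0}
4 -> fault, evict 0, frames {6,5,4}
6 -> hit
5 -> hit
4 -> hit
Hits: 6.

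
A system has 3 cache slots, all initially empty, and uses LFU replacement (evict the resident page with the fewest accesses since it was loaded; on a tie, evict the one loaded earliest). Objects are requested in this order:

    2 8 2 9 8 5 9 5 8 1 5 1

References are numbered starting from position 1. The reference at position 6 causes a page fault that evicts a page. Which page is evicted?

pos 1: 2 → fault, frames [2]
pos 2: 8 → fault, frames [2, 8]
pos 3: 2 → hit
pos 4: 9 → fault, frames [2, 8, 9]
pos 5: 8 → hit
pos 6: 5 → fault, evict 9, frames [2, 8, 5]
At position 6, page 9 is evicted.

9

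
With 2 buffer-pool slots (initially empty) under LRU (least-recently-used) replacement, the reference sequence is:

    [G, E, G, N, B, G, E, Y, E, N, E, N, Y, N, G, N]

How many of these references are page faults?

G -> fault, frames {G}
E -> fault, frames {G,E}
G -> hit
N -> fault, evict E, frames {G,N}
B -> fault, evict G, frames {N,B}
G -> fault, evict N, frames {B,G}
E -> fault, evict B, frames {G,E}
Y -> fault, evict G, frames {E,Y}
E -> hit
N -> fault, evict Y, frames {E,N}
E -> hit
N -> hit
Y -> fault, evict E, frames {N,Y}
N -> hit
G -> fault, evict Y, frames {N,G}
N -> hit
Page faults: 10.

10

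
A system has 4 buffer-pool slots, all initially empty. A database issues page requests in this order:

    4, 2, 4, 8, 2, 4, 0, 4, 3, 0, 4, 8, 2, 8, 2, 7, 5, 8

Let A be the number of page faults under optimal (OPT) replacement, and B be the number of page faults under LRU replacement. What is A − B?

Under OPT: F F . F . . F . F . . . F . . F F . → 8 faults.
Under LRU: F F . F . . F . F . . F F . . F F . → 9 faults.
A − B = 8 − 9 = -1.

-1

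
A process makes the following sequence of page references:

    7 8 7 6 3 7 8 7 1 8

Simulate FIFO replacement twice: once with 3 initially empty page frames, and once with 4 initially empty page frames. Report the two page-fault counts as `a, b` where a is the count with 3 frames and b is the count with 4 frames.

7, 5

3 frames: F F . F F F F . F . → 7 faults.
4 frames: F F . F F . . . F . → 5 faults.
5 < 7: adding a frame reduced faults, as is typical.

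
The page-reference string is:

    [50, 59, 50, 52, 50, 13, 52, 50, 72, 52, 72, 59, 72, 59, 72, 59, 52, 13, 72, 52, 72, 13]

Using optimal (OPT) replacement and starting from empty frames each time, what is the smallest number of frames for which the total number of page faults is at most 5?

f=1: 22 faults
f=2: 11 faults
f=3: 7 faults
f=4: 5 faults
f=5: 5 faults
Smallest f with faults ≤ 5 is 4.

4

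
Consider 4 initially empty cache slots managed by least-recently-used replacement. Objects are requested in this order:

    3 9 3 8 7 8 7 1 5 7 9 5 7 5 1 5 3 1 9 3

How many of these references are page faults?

9

3 -> fault, frames {3}
9 -> fault, frames {3,9}
3 -> hit
8 -> fault, frames {9,3,8}
7 -> fault, frames {9,3,8,7}
8 -> hit
7 -> hit
1 -> fault, evict 9, frames {3,8,7,1}
5 -> fault, evict 3, frames {8,7,1,5}
7 -> hit
9 -> fault, evict 8, frames {1,5,7,9}
5 -> hit
7 -> hit
5 -> hit
1 -> hit
5 -> hit
3 -> fault, evict 9, frames {7,1,5,3}
1 -> hit
9 -> fault, evict 7, frames {5,3,1,9}
3 -> hit
Page faults: 9.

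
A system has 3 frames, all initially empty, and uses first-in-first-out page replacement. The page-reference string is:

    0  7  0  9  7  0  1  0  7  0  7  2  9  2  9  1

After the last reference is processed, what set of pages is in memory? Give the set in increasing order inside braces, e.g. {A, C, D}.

0: miss, frames (0)
7: miss, frames (0 7)
0: hit
9: miss, frames (0 7 9)
7: hit
0: hit
1: miss, evict 0, frames (7 9 1)
0: miss, evict 7, frames (9 1 0)
7: miss, evict 9, frames (1 0 7)
0: hit
7: hit
2: miss, evict 1, frames (0 7 2)
9: miss, evict 0, frames (7 2 9)
2: hit
9: hit
1: miss, evict 7, frames (2 9 1)

{1, 2, 9}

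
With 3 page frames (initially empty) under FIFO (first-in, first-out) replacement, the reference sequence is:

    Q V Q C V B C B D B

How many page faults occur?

Q: miss, frames (Q)
V: miss, frames (Q V)
Q: hit
C: miss, frames (Q V C)
V: hit
B: miss, evict Q, frames (V C B)
C: hit
B: hit
D: miss, evict V, frames (C B D)
B: hit
Page faults: 5.

5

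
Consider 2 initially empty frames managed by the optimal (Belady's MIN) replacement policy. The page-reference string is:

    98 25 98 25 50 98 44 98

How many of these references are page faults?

98 → fault, frames {98}
25 → fault, frames {98,25}
98 → hit
25 → hit
50 → fault, evict 25, frames {98,50}
98 → hit
44 → fault, evict 50, frames {98,44}
98 → hit
Page faults: 4.

4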